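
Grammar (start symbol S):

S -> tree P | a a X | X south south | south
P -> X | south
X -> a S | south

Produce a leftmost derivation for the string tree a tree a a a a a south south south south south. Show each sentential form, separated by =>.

S => tree P => tree X => tree a S => tree a tree P => tree a tree X => tree a tree a S => tree a tree a X south south => tree a tree a a S south south => tree a tree a a X south south south south => tree a tree a a a S south south south south => tree a tree a a a a a X south south south south => tree a tree a a a a a south south south south south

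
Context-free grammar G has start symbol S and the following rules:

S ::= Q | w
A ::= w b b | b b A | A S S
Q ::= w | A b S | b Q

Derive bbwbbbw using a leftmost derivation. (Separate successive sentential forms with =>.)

S => Q   [S ::= Q]
Q => AbS   [Q ::= A b S]
AbS => bbAbS   [A ::= b b A]
bbAbS => bbwbbbS   [A ::= w b b]
bbwbbbS => bbwbbbw   [S ::= w]

S => Q => AbS => bbAbS => bbwbbbS => bbwbbbw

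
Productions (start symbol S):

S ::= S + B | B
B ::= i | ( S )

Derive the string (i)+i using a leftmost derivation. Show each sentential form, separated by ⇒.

S ⇒ S+B   [S ::= S + B]
S+B ⇒ B+B   [S ::= B]
B+B ⇒ (S)+B   [B ::= ( S )]
(S)+B ⇒ (B)+B   [S ::= B]
(B)+B ⇒ (i)+B   [B ::= i]
(i)+B ⇒ (i)+i   [B ::= i]

S⇒S+B⇒B+B⇒(S)+B⇒(B)+B⇒(i)+B⇒(i)+i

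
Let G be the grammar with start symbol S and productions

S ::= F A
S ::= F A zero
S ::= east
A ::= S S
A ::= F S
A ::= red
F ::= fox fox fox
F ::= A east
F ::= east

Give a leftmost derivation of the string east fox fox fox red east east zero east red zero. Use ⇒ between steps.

S ⇒ F A ⇒ east A ⇒ east S S ⇒ east F A zero S ⇒ east fox fox fox A zero S ⇒ east fox fox fox F S zero S ⇒ east fox fox fox A east S zero S ⇒ east fox fox fox red east S zero S ⇒ east fox fox fox red east east zero S ⇒ east fox fox fox red east east zero F A zero ⇒ east fox fox fox red east east zero east A zero ⇒ east fox fox fox red east east zero east red zero

S ⇒ F A   [S ::= F A]
F A ⇒ east A   [F ::= east]
east A ⇒ east S S   [A ::= S S]
east S S ⇒ east F A zero S   [S ::= F A zero]
east F A zero S ⇒ east fox fox fox A zero S   [F ::= fox fox fox]
east fox fox fox A zero S ⇒ east fox fox fox F S zero S   [A ::= F S]
east fox fox fox F S zero S ⇒ east fox fox fox A east S zero S   [F ::= A east]
east fox fox fox A east S zero S ⇒ east fox fox fox red east S zero S   [A ::= red]
east fox fox fox red east S zero S ⇒ east fox fox fox red east east zero S   [S ::= east]
east fox fox fox red east east zero S ⇒ east fox fox fox red east east zero F A zero   [S ::= F A zero]
east fox fox fox red east east zero F A zero ⇒ east fox fox fox red east east zero east A zero   [F ::= east]
east fox fox fox red east east zero east A zero ⇒ east fox fox fox red east east zero east red zero   [A ::= red]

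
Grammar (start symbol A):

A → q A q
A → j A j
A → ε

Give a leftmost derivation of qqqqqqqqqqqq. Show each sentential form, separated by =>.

A=>qAq=>qqAqq=>qqqAqqq=>qqqqAqqqq=>qqqqqAqqqqq=>qqqqqqAqqqqqq=>qqqqqqqqqqqq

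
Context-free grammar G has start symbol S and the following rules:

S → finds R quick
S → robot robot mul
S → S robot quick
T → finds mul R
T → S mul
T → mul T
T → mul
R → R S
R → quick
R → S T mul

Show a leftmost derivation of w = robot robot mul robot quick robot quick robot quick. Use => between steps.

S => S robot quick => S robot quick robot quick => S robot quick robot quick robot quick => robot robot mul robot quick robot quick robot quick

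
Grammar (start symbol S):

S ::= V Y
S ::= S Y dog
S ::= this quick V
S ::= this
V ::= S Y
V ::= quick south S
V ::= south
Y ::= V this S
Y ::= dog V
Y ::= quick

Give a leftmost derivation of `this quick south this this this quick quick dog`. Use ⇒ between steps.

S ⇒ S Y dog ⇒ V Y Y dog ⇒ S Y Y Y dog ⇒ this Y Y Y dog ⇒ this V this S Y Y dog ⇒ this quick south S this S Y Y dog ⇒ this quick south this this S Y Y dog ⇒ this quick south this this this Y Y dog ⇒ this quick south this this this quick Y dog ⇒ this quick south this this this quick quick dog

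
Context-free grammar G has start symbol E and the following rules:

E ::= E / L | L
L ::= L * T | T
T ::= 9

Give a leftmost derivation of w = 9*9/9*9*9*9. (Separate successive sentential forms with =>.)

E => E/L => L/L => L*T/L => T*T/L => 9*T/L => 9*9/L => 9*9/L*T => 9*9/L*T*T => 9*9/L*T*T*T => 9*9/T*T*T*T => 9*9/9*T*T*T => 9*9/9*9*T*T => 9*9/9*9*9*T => 9*9/9*9*9*9

E => E/L   [E ::= E / L]
E/L => L/L   [E ::= L]
L/L => L*T/L   [L ::= L * T]
L*T/L => T*T/L   [L ::= T]
T*T/L => 9*T/L   [T ::= 9]
9*T/L => 9*9/L   [T ::= 9]
9*9/L => 9*9/L*T   [L ::= L * T]
9*9/L*T => 9*9/L*T*T   [L ::= L * T]
9*9/L*T*T => 9*9/L*T*T*T   [L ::= L * T]
9*9/L*T*T*T => 9*9/T*T*T*T   [L ::= T]
9*9/T*T*T*T => 9*9/9*T*T*T   [T ::= 9]
9*9/9*T*T*T => 9*9/9*9*T*T   [T ::= 9]
9*9/9*9*T*T => 9*9/9*9*9*T   [T ::= 9]
9*9/9*9*9*T => 9*9/9*9*9*9   [T ::= 9]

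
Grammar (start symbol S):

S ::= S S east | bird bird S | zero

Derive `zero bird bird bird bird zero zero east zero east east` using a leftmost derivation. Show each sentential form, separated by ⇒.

S ⇒ S S east   [S ::= S S east]
S S east ⇒ zero S east   [S ::= zero]
zero S east ⇒ zero S S east east   [S ::= S S east]
zero S S east east ⇒ zero bird bird S S east east   [S ::= bird bird S]
zero bird bird S S east east ⇒ zero bird bird S S east S east east   [S ::= S S east]
zero bird bird S S east S east east ⇒ zero bird bird bird bird S S east S east east   [S ::= bird bird S]
zero bird bird bird bird S S east S east east ⇒ zero bird bird bird bird zero S east S east east   [S ::= zero]
zero bird bird bird bird zero S east S east east ⇒ zero bird bird bird bird zero zero east S east east   [S ::= zero]
zero bird bird bird bird zero zero east S east east ⇒ zero bird bird bird bird zero zero east zero east east   [S ::= zero]

S ⇒ S S east ⇒ zero S east ⇒ zero S S east east ⇒ zero bird bird S S east east ⇒ zero bird bird S S east S east east ⇒ zero bird bird bird bird S S east S east east ⇒ zero bird bird bird bird zero S east S east east ⇒ zero bird bird bird bird zero zero east S east east ⇒ zero bird bird bird bird zero zero east zero east east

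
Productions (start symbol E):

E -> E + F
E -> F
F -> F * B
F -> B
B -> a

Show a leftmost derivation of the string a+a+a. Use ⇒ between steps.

E ⇒ E+F ⇒ E+F+F ⇒ F+F+F ⇒ B+F+F ⇒ a+F+F ⇒ a+B+F ⇒ a+a+F ⇒ a+a+B ⇒ a+a+a

E ⇒ E+F   [E -> E + F]
E+F ⇒ E+F+F   [E -> E + F]
E+F+F ⇒ F+F+F   [E -> F]
F+F+F ⇒ B+F+F   [F -> B]
B+F+F ⇒ a+F+F   [B -> a]
a+F+F ⇒ a+B+F   [F -> B]
a+B+F ⇒ a+a+F   [B -> a]
a+a+F ⇒ a+a+B   [F -> B]
a+a+B ⇒ a+a+a   [B -> a]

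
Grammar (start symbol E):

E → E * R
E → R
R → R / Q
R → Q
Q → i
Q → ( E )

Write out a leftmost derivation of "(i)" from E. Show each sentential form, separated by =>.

E=>R=>Q=>(E)=>(R)=>(Q)=>(i)

E => R   [E → R]
R => Q   [R → Q]
Q => (E)   [Q → ( E )]
(E) => (R)   [E → R]
(R) => (Q)   [R → Q]
(Q) => (i)   [Q → i]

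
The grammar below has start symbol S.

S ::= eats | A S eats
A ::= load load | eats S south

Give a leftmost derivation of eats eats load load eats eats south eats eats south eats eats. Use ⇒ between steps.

S ⇒ A S eats ⇒ eats S south S eats ⇒ eats A S eats south S eats ⇒ eats eats S south S eats south S eats ⇒ eats eats A S eats south S eats south S eats ⇒ eats eats load load S eats south S eats south S eats ⇒ eats eats load load eats eats south S eats south S eats ⇒ eats eats load load eats eats south eats eats south S eats ⇒ eats eats load load eats eats south eats eats south eats eats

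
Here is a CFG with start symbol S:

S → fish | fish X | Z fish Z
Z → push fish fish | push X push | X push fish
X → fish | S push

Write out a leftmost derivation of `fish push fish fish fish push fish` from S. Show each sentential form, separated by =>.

S => Z fish Z => X push fish fish Z => fish push fish fish Z => fish push fish fish X push fish => fish push fish fish fish push fish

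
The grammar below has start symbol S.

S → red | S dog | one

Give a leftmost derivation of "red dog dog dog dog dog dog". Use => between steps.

S => S dog => S dog dog => S dog dog dog => S dog dog dog dog => S dog dog dog dog dog => S dog dog dog dog dog dog => red dog dog dog dog dog dog

S => S dog   [S → S dog]
S dog => S dog dog   [S → S dog]
S dog dog => S dog dog dog   [S → S dog]
S dog dog dog => S dog dog dog dog   [S → S dog]
S dog dog dog dog => S dog dog dog dog dog   [S → S dog]
S dog dog dog dog dog => S dog dog dog dog dog dog   [S → S dog]
S dog dog dog dog dog dog => red dog dog dog dog dog dog   [S → red]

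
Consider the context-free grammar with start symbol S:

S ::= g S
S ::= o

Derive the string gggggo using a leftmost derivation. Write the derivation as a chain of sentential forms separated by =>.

S => gS => ggS => gggS => ggggS => gggggS => gggggo

S => gS   [S ::= g S]
gS => ggS   [S ::= g S]
ggS => gggS   [S ::= g S]
gggS => ggggS   [S ::= g S]
ggggS => gggggS   [S ::= g S]
gggggS => gggggo   [S ::= o]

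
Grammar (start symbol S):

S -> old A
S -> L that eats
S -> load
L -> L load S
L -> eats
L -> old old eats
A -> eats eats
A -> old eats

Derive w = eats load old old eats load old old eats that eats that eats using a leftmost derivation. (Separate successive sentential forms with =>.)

S => L that eats   [S -> L that eats]
L that eats => L load S that eats   [L -> L load S]
L load S that eats => eats load S that eats   [L -> eats]
eats load S that eats => eats load L that eats that eats   [S -> L that eats]
eats load L that eats that eats => eats load L load S that eats that eats   [L -> L load S]
eats load L load S that eats that eats => eats load old old eats load S that eats that eats   [L -> old old eats]
eats load old old eats load S that eats that eats => eats load old old eats load old A that eats that eats   [S -> old A]
eats load old old eats load old A that eats that eats => eats load old old eats load old old eats that eats that eats   [A -> old eats]

S => L that eats => L load S that eats => eats load S that eats => eats load L that eats that eats => eats load L load S that eats that eats => eats load old old eats load S that eats that eats => eats load old old eats load old A that eats that eats => eats load old old eats load old old eats that eats that eats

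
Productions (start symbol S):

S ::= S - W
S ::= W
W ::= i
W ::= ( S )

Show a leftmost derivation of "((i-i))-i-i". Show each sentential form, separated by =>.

S=>S-W=>S-W-W=>W-W-W=>(S)-W-W=>(W)-W-W=>((S))-W-W=>((S-W))-W-W=>((W-W))-W-W=>((i-W))-W-W=>((i-i))-W-W=>((i-i))-i-W=>((i-i))-i-i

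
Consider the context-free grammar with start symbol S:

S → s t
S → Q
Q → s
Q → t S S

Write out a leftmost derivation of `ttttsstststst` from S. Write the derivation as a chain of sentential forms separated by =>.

S => Q => tSS => tQS => ttSSS => ttQSS => tttSSSS => tttQSSS => ttttSSSSS => ttttQSSSS => ttttsSSSS => ttttsstSSS => ttttsststSS => ttttsstststS => ttttsstststst

S => Q   [S → Q]
Q => tSS   [Q → t S S]
tSS => tQS   [S → Q]
tQS => ttSSS   [Q → t S S]
ttSSS => ttQSS   [S → Q]
ttQSS => tttSSSS   [Q → t S S]
tttSSSS => tttQSSS   [S → Q]
tttQSSS => ttttSSSSS   [Q → t S S]
ttttSSSSS => ttttQSSSS   [S → Q]
ttttQSSSS => ttttsSSSS   [Q → s]
ttttsSSSS => ttttsstSSS   [S → s t]
ttttsstSSS => ttttsststSS   [S → s t]
ttttsststSS => ttttsstststS   [S → s t]
ttttsstststS => ttttsstststst   [S → s t]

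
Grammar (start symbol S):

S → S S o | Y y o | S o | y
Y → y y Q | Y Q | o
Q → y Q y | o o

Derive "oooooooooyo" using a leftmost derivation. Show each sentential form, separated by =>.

S=>Yyo=>YQyo=>YQQyo=>YQQQyo=>YQQQQyo=>oQQQQyo=>oooQQQyo=>oooooQQyo=>oooooooQyo=>oooooooooyo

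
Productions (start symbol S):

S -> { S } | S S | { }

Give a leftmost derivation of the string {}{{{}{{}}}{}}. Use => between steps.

S => SS   [S -> S S]
SS => {}S   [S -> { }]
{}S => {}{S}   [S -> { S }]
{}{S} => {}{SS}   [S -> S S]
{}{SS} => {}{{S}S}   [S -> { S }]
{}{{S}S} => {}{{SS}S}   [S -> S S]
{}{{SS}S} => {}{{{}S}S}   [S -> { }]
{}{{{}S}S} => {}{{{}{S}}S}   [S -> { S }]
{}{{{}{S}}S} => {}{{{}{{}}}S}   [S -> { }]
{}{{{}{{}}}S} => {}{{{}{{}}}{}}   [S -> { }]

S => SS => {}S => {}{S} => {}{SS} => {}{{S}S} => {}{{SS}S} => {}{{{}S}S} => {}{{{}{S}}S} => {}{{{}{{}}}S} => {}{{{}{{}}}{}}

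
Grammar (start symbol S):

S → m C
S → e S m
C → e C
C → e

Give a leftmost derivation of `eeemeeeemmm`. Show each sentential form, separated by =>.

S => eSm => eeSmm => eeeSmmm => eeemCmmm => eeemeCmmm => eeemeeCmmm => eeemeeeCmmm => eeemeeeemmm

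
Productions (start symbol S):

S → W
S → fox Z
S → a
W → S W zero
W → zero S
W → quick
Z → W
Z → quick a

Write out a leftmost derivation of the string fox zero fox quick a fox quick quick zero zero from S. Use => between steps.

S => W => S W zero => fox Z W zero => fox W W zero => fox zero S W zero => fox zero fox Z W zero => fox zero fox quick a W zero => fox zero fox quick a S W zero zero => fox zero fox quick a fox Z W zero zero => fox zero fox quick a fox W W zero zero => fox zero fox quick a fox quick W zero zero => fox zero fox quick a fox quick quick zero zero

S => W   [S → W]
W => S W zero   [W → S W zero]
S W zero => fox Z W zero   [S → fox Z]
fox Z W zero => fox W W zero   [Z → W]
fox W W zero => fox zero S W zero   [W → zero S]
fox zero S W zero => fox zero fox Z W zero   [S → fox Z]
fox zero fox Z W zero => fox zero fox quick a W zero   [Z → quick a]
fox zero fox quick a W zero => fox zero fox quick a S W zero zero   [W → S W zero]
fox zero fox quick a S W zero zero => fox zero fox quick a fox Z W zero zero   [S → fox Z]
fox zero fox quick a fox Z W zero zero => fox zero fox quick a fox W W zero zero   [Z → W]
fox zero fox quick a fox W W zero zero => fox zero fox quick a fox quick W zero zero   [W → quick]
fox zero fox quick a fox quick W zero zero => fox zero fox quick a fox quick quick zero zero   [W → quick]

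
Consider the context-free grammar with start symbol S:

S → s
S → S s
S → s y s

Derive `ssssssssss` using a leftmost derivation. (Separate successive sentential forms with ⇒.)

S ⇒ Ss   [S → S s]
Ss ⇒ Sss   [S → S s]
Sss ⇒ Ssss   [S → S s]
Ssss ⇒ Sssss   [S → S s]
Sssss ⇒ Ssssss   [S → S s]
Ssssss ⇒ Sssssss   [S → S s]
Sssssss ⇒ Ssssssss   [S → S s]
Ssssssss ⇒ Sssssssss   [S → S s]
Sssssssss ⇒ Ssssssssss   [S → S s]
Ssssssssss ⇒ ssssssssss   [S → s]

S ⇒ Ss ⇒ Sss ⇒ Ssss ⇒ Sssss ⇒ Ssssss ⇒ Sssssss ⇒ Ssssssss ⇒ Sssssssss ⇒ Ssssssssss ⇒ ssssssssss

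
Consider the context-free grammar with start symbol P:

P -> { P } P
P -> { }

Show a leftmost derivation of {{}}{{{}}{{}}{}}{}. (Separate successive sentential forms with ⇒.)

P ⇒ {P}P ⇒ {{}}P ⇒ {{}}{P}P ⇒ {{}}{{P}P}P ⇒ {{}}{{{}}P}P ⇒ {{}}{{{}}{P}P}P ⇒ {{}}{{{}}{{}}P}P ⇒ {{}}{{{}}{{}}{}}P ⇒ {{}}{{{}}{{}}{}}{}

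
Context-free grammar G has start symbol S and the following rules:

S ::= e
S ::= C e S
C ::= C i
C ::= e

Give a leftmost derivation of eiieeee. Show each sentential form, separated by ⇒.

S ⇒ CeS   [S ::= C e S]
CeS ⇒ CieS   [C ::= C i]
CieS ⇒ CiieS   [C ::= C i]
CiieS ⇒ eiieS   [C ::= e]
eiieS ⇒ eiieCeS   [S ::= C e S]
eiieCeS ⇒ eiieeeS   [C ::= e]
eiieeeS ⇒ eiieeee   [S ::= e]

S ⇒ CeS ⇒ CieS ⇒ CiieS ⇒ eiieS ⇒ eiieCeS ⇒ eiieeeS ⇒ eiieeee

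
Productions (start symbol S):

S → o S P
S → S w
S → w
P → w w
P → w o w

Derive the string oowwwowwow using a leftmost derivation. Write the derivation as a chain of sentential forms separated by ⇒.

S ⇒ oSP ⇒ ooSPP ⇒ ooSwPP ⇒ oowwPP ⇒ oowwwowP ⇒ oowwwowwow

S ⇒ oSP   [S → o S P]
oSP ⇒ ooSPP   [S → o S P]
ooSPP ⇒ ooSwPP   [S → S w]
ooSwPP ⇒ oowwPP   [S → w]
oowwPP ⇒ oowwwowP   [P → w o w]
oowwwowP ⇒ oowwwowwow   [P → w o w]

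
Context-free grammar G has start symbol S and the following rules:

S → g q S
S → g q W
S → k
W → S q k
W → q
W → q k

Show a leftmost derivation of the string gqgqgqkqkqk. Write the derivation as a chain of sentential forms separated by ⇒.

S⇒gqW⇒gqSqk⇒gqgqWqk⇒gqgqSqkqk⇒gqgqgqSqkqk⇒gqgqgqkqkqk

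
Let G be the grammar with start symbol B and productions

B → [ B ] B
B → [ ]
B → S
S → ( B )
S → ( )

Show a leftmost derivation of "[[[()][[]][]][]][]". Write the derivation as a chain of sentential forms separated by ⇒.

B ⇒ [B]B ⇒ [[B]B]B ⇒ [[[B]B]B]B ⇒ [[[S]B]B]B ⇒ [[[()]B]B]B ⇒ [[[()][B]B]B]B ⇒ [[[()][[]]B]B]B ⇒ [[[()][[]][]]B]B ⇒ [[[()][[]][]][]]B ⇒ [[[()][[]][]][]][]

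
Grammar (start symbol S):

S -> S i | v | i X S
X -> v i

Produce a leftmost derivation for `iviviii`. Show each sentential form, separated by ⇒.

S⇒iXS⇒iviS⇒iviSi⇒iviSii⇒iviSiii⇒iviviii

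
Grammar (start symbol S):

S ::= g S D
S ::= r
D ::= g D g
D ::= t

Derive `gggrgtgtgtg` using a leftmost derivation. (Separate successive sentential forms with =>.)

S => gSD => ggSDD => gggSDDD => gggrDDD => gggrgDgDD => gggrgtgDD => gggrgtgtD => gggrgtgtgDg => gggrgtgtgtg

S => gSD   [S ::= g S D]
gSD => ggSDD   [S ::= g S D]
ggSDD => gggSDDD   [S ::= g S D]
gggSDDD => gggrDDD   [S ::= r]
gggrDDD => gggrgDgDD   [D ::= g D g]
gggrgDgDD => gggrgtgDD   [D ::= t]
gggrgtgDD => gggrgtgtD   [D ::= t]
gggrgtgtD => gggrgtgtgDg   [D ::= g D g]
gggrgtgtgDg => gggrgtgtgtg   [D ::= t]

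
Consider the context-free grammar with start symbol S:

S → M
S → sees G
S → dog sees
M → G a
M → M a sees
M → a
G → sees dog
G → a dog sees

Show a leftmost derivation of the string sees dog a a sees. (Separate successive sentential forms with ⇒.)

S ⇒ M ⇒ M a sees ⇒ G a a sees ⇒ sees dog a a sees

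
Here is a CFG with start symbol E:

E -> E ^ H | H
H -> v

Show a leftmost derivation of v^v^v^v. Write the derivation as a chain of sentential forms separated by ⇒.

E ⇒ E^H   [E -> E ^ H]
E^H ⇒ E^H^H   [E -> E ^ H]
E^H^H ⇒ E^H^H^H   [E -> E ^ H]
E^H^H^H ⇒ H^H^H^H   [E -> H]
H^H^H^H ⇒ v^H^H^H   [H -> v]
v^H^H^H ⇒ v^v^H^H   [H -> v]
v^v^H^H ⇒ v^v^v^H   [H -> v]
v^v^v^H ⇒ v^v^v^v   [H -> v]

E ⇒ E^H ⇒ E^H^H ⇒ E^H^H^H ⇒ H^H^H^H ⇒ v^H^H^H ⇒ v^v^H^H ⇒ v^v^v^H ⇒ v^v^v^v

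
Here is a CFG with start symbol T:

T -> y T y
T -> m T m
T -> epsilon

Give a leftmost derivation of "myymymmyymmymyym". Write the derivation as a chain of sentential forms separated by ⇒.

T ⇒ mTm   [T -> m T m]
mTm ⇒ myTym   [T -> y T y]
myTym ⇒ myyTyym   [T -> y T y]
myyTyym ⇒ myymTmyym   [T -> m T m]
myymTmyym ⇒ myymyTymyym   [T -> y T y]
myymyTymyym ⇒ myymymTmymyym   [T -> m T m]
myymymTmymyym ⇒ myymymmTmmymyym   [T -> m T m]
myymymmTmmymyym ⇒ myymymmyTymmymyym   [T -> y T y]
myymymmyTymmymyym ⇒ myymymmyymmymyym   [T -> epsilon]

T ⇒ mTm ⇒ myTym ⇒ myyTyym ⇒ myymTmyym ⇒ myymyTymyym ⇒ myymymTmymyym ⇒ myymymmTmmymyym ⇒ myymymmyTymmymyym ⇒ myymymmyymmymyym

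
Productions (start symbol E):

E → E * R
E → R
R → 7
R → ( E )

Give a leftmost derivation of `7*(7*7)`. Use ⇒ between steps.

E ⇒ E*R   [E → E * R]
E*R ⇒ R*R   [E → R]
R*R ⇒ 7*R   [R → 7]
7*R ⇒ 7*(E)   [R → ( E )]
7*(E) ⇒ 7*(E*R)   [E → E * R]
7*(E*R) ⇒ 7*(R*R)   [E → R]
7*(R*R) ⇒ 7*(7*R)   [R → 7]
7*(7*R) ⇒ 7*(7*7)   [R → 7]

E ⇒ E*R ⇒ R*R ⇒ 7*R ⇒ 7*(E) ⇒ 7*(E*R) ⇒ 7*(R*R) ⇒ 7*(7*R) ⇒ 7*(7*7)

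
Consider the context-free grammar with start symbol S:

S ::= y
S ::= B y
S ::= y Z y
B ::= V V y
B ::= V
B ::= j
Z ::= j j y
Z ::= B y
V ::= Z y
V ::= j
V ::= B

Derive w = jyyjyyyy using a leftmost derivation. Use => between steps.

S => By   [S ::= B y]
By => VVyy   [B ::= V V y]
VVyy => ZyVyy   [V ::= Z y]
ZyVyy => ByyVyy   [Z ::= B y]
ByyVyy => jyyVyy   [B ::= j]
jyyVyy => jyyZyyy   [V ::= Z y]
jyyZyyy => jyyByyyy   [Z ::= B y]
jyyByyyy => jyyjyyyy   [B ::= j]

S => By => VVyy => ZyVyy => ByyVyy => jyyVyy => jyyZyyy => jyyByyyy => jyyjyyyy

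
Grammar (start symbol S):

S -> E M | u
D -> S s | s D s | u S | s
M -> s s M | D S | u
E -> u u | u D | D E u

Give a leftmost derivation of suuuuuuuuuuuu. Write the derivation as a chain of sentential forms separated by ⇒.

S ⇒ EM ⇒ DEuM ⇒ sEuM ⇒ suDuM ⇒ suuSuM ⇒ suuEMuM ⇒ suuDEuMuM ⇒ suuuSEuMuM ⇒ suuuEMEuMuM ⇒ suuuuuMEuMuM ⇒ suuuuuuEuMuM ⇒ suuuuuuuuuMuM ⇒ suuuuuuuuuuuM ⇒ suuuuuuuuuuuu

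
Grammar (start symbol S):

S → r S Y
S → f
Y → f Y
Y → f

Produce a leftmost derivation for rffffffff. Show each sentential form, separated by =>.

S => rSY   [S → r S Y]
rSY => rfY   [S → f]
rfY => rffY   [Y → f Y]
rffY => rfffY   [Y → f Y]
rfffY => rffffY   [Y → f Y]
rffffY => rfffffY   [Y → f Y]
rfffffY => rffffffY   [Y → f Y]
rffffffY => rfffffffY   [Y → f Y]
rfffffffY => rffffffff   [Y → f]

S=>rSY=>rfY=>rffY=>rfffY=>rffffY=>rfffffY=>rffffffY=>rfffffffY=>rffffffff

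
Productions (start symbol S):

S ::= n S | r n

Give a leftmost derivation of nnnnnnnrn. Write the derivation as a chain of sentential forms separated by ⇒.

S ⇒ nS ⇒ nnS ⇒ nnnS ⇒ nnnnS ⇒ nnnnnS ⇒ nnnnnnS ⇒ nnnnnnnS ⇒ nnnnnnnrn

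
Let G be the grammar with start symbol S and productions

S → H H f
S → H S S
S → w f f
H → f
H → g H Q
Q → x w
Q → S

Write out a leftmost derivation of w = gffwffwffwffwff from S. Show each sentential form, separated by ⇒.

S ⇒ HSS   [S → H S S]
HSS ⇒ gHQSS   [H → g H Q]
gHQSS ⇒ gfQSS   [H → f]
gfQSS ⇒ gfSSS   [Q → S]
gfSSS ⇒ gfHSSSS   [S → H S S]
gfHSSSS ⇒ gffSSSS   [H → f]
gffSSSS ⇒ gffwffSSS   [S → w f f]
gffwffSSS ⇒ gffwffwffSS   [S → w f f]
gffwffwffSS ⇒ gffwffwffwffS   [S → w f f]
gffwffwffwffS ⇒ gffwffwffwffwff   [S → w f f]

S ⇒ HSS ⇒ gHQSS ⇒ gfQSS ⇒ gfSSS ⇒ gfHSSSS ⇒ gffSSSS ⇒ gffwffSSS ⇒ gffwffwffSS ⇒ gffwffwffwffS ⇒ gffwffwffwffwff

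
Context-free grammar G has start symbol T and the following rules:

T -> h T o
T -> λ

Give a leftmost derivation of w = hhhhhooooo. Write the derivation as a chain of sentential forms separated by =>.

T => hTo   [T -> h T o]
hTo => hhToo   [T -> h T o]
hhToo => hhhTooo   [T -> h T o]
hhhTooo => hhhhToooo   [T -> h T o]
hhhhToooo => hhhhhTooooo   [T -> h T o]
hhhhhTooooo => hhhhhooooo   [T -> λ]

T => hTo => hhToo => hhhTooo => hhhhToooo => hhhhhTooooo => hhhhhooooo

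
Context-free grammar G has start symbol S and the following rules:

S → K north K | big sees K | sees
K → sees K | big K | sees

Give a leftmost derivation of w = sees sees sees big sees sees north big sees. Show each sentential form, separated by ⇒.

S ⇒ K north K ⇒ sees K north K ⇒ sees sees K north K ⇒ sees sees sees K north K ⇒ sees sees sees big K north K ⇒ sees sees sees big sees K north K ⇒ sees sees sees big sees sees north K ⇒ sees sees sees big sees sees north big K ⇒ sees sees sees big sees sees north big sees

S ⇒ K north K   [S → K north K]
K north K ⇒ sees K north K   [K → sees K]
sees K north K ⇒ sees sees K north K   [K → sees K]
sees sees K north K ⇒ sees sees sees K north K   [K → sees K]
sees sees sees K north K ⇒ sees sees sees big K north K   [K → big K]
sees sees sees big K north K ⇒ sees sees sees big sees K north K   [K → sees K]
sees sees sees big sees K north K ⇒ sees sees sees big sees sees north K   [K → sees]
sees sees sees big sees sees north K ⇒ sees sees sees big sees sees north big K   [K → big K]
sees sees sees big sees sees north big K ⇒ sees sees sees big sees sees north big sees   [K → sees]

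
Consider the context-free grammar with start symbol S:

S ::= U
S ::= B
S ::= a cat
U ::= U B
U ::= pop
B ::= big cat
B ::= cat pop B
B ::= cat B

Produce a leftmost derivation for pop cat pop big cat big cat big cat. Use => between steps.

S => U => U B => U B B => U B B B => pop B B B => pop cat pop B B B => pop cat pop big cat B B => pop cat pop big cat big cat B => pop cat pop big cat big cat big cat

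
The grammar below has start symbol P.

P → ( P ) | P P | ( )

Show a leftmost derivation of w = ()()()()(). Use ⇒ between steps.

P ⇒ PP ⇒ PPP ⇒ PPPP ⇒ PPPPP ⇒ ()PPPP ⇒ ()()PPP ⇒ ()()()PP ⇒ ()()()()P ⇒ ()()()()()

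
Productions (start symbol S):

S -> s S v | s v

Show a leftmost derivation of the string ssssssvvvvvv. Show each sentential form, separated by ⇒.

S ⇒ sSv   [S -> s S v]
sSv ⇒ ssSvv   [S -> s S v]
ssSvv ⇒ sssSvvv   [S -> s S v]
sssSvvv ⇒ ssssSvvvv   [S -> s S v]
ssssSvvvv ⇒ sssssSvvvvv   [S -> s S v]
sssssSvvvvv ⇒ ssssssvvvvvv   [S -> s v]

S⇒sSv⇒ssSvv⇒sssSvvv⇒ssssSvvvv⇒sssssSvvvvv⇒ssssssvvvvvv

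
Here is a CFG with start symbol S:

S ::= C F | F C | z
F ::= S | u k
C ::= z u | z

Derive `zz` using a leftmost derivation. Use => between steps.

S=>CF=>zF=>zS=>zz

S => CF   [S ::= C F]
CF => zF   [C ::= z]
zF => zS   [F ::= S]
zS => zz   [S ::= z]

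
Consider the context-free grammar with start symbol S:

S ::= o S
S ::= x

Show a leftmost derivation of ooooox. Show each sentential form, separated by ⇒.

S ⇒ oS ⇒ ooS ⇒ oooS ⇒ ooooS ⇒ oooooS ⇒ ooooox

S ⇒ oS   [S ::= o S]
oS ⇒ ooS   [S ::= o S]
ooS ⇒ oooS   [S ::= o S]
oooS ⇒ ooooS   [S ::= o S]
ooooS ⇒ oooooS   [S ::= o S]
oooooS ⇒ ooooox   [S ::= x]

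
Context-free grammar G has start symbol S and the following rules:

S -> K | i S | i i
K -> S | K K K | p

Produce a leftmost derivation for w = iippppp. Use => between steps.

S => iS   [S -> i S]
iS => iiS   [S -> i S]
iiS => iiK   [S -> K]
iiK => iiKKK   [K -> K K K]
iiKKK => iiKKKKK   [K -> K K K]
iiKKKKK => iipKKKK   [K -> p]
iipKKKK => iippKKK   [K -> p]
iippKKK => iipppKK   [K -> p]
iipppKK => iippppK   [K -> p]
iippppK => iippppp   [K -> p]

S=>iS=>iiS=>iiK=>iiKKK=>iiKKKKK=>iipKKKK=>iippKKK=>iipppKK=>iippppK=>iippppp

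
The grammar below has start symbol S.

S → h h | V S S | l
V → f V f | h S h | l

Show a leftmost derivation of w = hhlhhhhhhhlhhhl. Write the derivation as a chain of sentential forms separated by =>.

S => VSS   [S → V S S]
VSS => hShSS   [V → h S h]
hShSS => hVSShSS   [S → V S S]
hVSShSS => hhShSShSS   [V → h S h]
hhShSShSS => hhVSShSShSS   [S → V S S]
hhVSShSShSS => hhlSShSShSS   [V → l]
hhlSShSShSS => hhlhhShSShSS   [S → h h]
hhlhhShSShSS => hhlhhhhhSShSS   [S → h h]
hhlhhhhhSShSS => hhlhhhhhhhShSS   [S → h h]
hhlhhhhhhhShSS => hhlhhhhhhhlhSS   [S → l]
hhlhhhhhhhlhSS => hhlhhhhhhhlhhhS   [S → h h]
hhlhhhhhhhlhhhS => hhlhhhhhhhlhhhl   [S → l]

S => VSS => hShSS => hVSShSS => hhShSShSS => hhVSShSShSS => hhlSShSShSS => hhlhhShSShSS => hhlhhhhhSShSS => hhlhhhhhhhShSS => hhlhhhhhhhlhSS => hhlhhhhhhhlhhhS => hhlhhhhhhhlhhhl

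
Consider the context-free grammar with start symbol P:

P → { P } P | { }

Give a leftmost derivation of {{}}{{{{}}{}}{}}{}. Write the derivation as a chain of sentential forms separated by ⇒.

P ⇒ {P}P ⇒ {{}}P ⇒ {{}}{P}P ⇒ {{}}{{P}P}P ⇒ {{}}{{{P}P}P}P ⇒ {{}}{{{{}}P}P}P ⇒ {{}}{{{{}}{}}P}P ⇒ {{}}{{{{}}{}}{}}P ⇒ {{}}{{{{}}{}}{}}{}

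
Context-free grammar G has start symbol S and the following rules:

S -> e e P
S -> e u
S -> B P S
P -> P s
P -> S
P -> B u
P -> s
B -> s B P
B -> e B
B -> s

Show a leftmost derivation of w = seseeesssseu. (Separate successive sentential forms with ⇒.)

S ⇒ BPS   [S -> B P S]
BPS ⇒ sBPPS   [B -> s B P]
sBPPS ⇒ seBPPS   [B -> e B]
seBPPS ⇒ sesBPPPS   [B -> s B P]
sesBPPPS ⇒ seseBPPPS   [B -> e B]
seseBPPPS ⇒ seseeBPPPS   [B -> e B]
seseeBPPPS ⇒ seseeeBPPPS   [B -> e B]
seseeeBPPPS ⇒ seseeesPPPS   [B -> s]
seseeesPPPS ⇒ seseeessPPS   [P -> s]
seseeessPPS ⇒ seseeesssPS   [P -> s]
seseeesssPS ⇒ seseeessssS   [P -> s]
seseeessssS ⇒ seseeesssseu   [S -> e u]

S⇒BPS⇒sBPPS⇒seBPPS⇒sesBPPPS⇒seseBPPPS⇒seseeBPPPS⇒seseeeBPPPS⇒seseeesPPPS⇒seseeessPPS⇒seseeesssPS⇒seseeessssS⇒seseeesssseu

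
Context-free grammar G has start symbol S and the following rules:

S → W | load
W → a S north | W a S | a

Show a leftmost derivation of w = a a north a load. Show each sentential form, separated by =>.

S => W => W a S => a S north a S => a W north a S => a a north a S => a a north a load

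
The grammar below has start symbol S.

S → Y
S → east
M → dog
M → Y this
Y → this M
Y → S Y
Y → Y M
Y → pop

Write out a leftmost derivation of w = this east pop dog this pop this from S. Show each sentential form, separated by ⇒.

S ⇒ Y ⇒ Y M ⇒ this M M ⇒ this Y this M ⇒ this Y M this M ⇒ this S Y M this M ⇒ this east Y M this M ⇒ this east pop M this M ⇒ this east pop dog this M ⇒ this east pop dog this Y this ⇒ this east pop dog this pop this

S ⇒ Y   [S → Y]
Y ⇒ Y M   [Y → Y M]
Y M ⇒ this M M   [Y → this M]
this M M ⇒ this Y this M   [M → Y this]
this Y this M ⇒ this Y M this M   [Y → Y M]
this Y M this M ⇒ this S Y M this M   [Y → S Y]
this S Y M this M ⇒ this east Y M this M   [S → east]
this east Y M this M ⇒ this east pop M this M   [Y → pop]
this east pop M this M ⇒ this east pop dog this M   [M → dog]
this east pop dog this M ⇒ this east pop dog this Y this   [M → Y this]
this east pop dog this Y this ⇒ this east pop dog this pop this   [Y → pop]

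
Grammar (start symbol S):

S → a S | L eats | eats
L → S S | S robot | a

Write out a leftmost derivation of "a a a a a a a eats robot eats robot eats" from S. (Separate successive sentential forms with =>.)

S => a S => a a S => a a a S => a a a L eats => a a a S robot eats => a a a a S robot eats => a a a a a S robot eats => a a a a a a S robot eats => a a a a a a a S robot eats => a a a a a a a L eats robot eats => a a a a a a a S robot eats robot eats => a a a a a a a eats robot eats robot eats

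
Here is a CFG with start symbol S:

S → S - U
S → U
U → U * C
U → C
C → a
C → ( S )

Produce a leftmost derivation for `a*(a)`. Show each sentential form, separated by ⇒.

S⇒U⇒U*C⇒C*C⇒a*C⇒a*(S)⇒a*(U)⇒a*(C)⇒a*(a)

S ⇒ U   [S → U]
U ⇒ U*C   [U → U * C]
U*C ⇒ C*C   [U → C]
C*C ⇒ a*C   [C → a]
a*C ⇒ a*(S)   [C → ( S )]
a*(S) ⇒ a*(U)   [S → U]
a*(U) ⇒ a*(C)   [U → C]
a*(C) ⇒ a*(a)   [C → a]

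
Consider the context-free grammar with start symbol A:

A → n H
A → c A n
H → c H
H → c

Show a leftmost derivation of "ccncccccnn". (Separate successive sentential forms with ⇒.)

A ⇒ cAn   [A → c A n]
cAn ⇒ ccAnn   [A → c A n]
ccAnn ⇒ ccnHnn   [A → n H]
ccnHnn ⇒ ccncHnn   [H → c H]
ccncHnn ⇒ ccnccHnn   [H → c H]
ccnccHnn ⇒ ccncccHnn   [H → c H]
ccncccHnn ⇒ ccnccccHnn   [H → c H]
ccnccccHnn ⇒ ccncccccnn   [H → c]

A ⇒ cAn ⇒ ccAnn ⇒ ccnHnn ⇒ ccncHnn ⇒ ccnccHnn ⇒ ccncccHnn ⇒ ccnccccHnn ⇒ ccncccccnn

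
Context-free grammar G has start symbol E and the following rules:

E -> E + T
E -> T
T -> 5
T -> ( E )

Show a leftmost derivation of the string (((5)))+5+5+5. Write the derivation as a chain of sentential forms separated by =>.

E => E+T   [E -> E + T]
E+T => E+T+T   [E -> E + T]
E+T+T => E+T+T+T   [E -> E + T]
E+T+T+T => T+T+T+T   [E -> T]
T+T+T+T => (E)+T+T+T   [T -> ( E )]
(E)+T+T+T => (T)+T+T+T   [E -> T]
(T)+T+T+T => ((E))+T+T+T   [T -> ( E )]
((E))+T+T+T => ((T))+T+T+T   [E -> T]
((T))+T+T+T => (((E)))+T+T+T   [T -> ( E )]
(((E)))+T+T+T => (((T)))+T+T+T   [E -> T]
(((T)))+T+T+T => (((5)))+T+T+T   [T -> 5]
(((5)))+T+T+T => (((5)))+5+T+T   [T -> 5]
(((5)))+5+T+T => (((5)))+5+5+T   [T -> 5]
(((5)))+5+5+T => (((5)))+5+5+5   [T -> 5]

E => E+T => E+T+T => E+T+T+T => T+T+T+T => (E)+T+T+T => (T)+T+T+T => ((E))+T+T+T => ((T))+T+T+T => (((E)))+T+T+T => (((T)))+T+T+T => (((5)))+T+T+T => (((5)))+5+T+T => (((5)))+5+5+T => (((5)))+5+5+5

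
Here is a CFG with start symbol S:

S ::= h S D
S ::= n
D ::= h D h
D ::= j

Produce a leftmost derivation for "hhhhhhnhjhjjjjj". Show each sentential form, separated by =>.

S => hSD   [S ::= h S D]
hSD => hhSDD   [S ::= h S D]
hhSDD => hhhSDDD   [S ::= h S D]
hhhSDDD => hhhhSDDDD   [S ::= h S D]
hhhhSDDDD => hhhhhSDDDDD   [S ::= h S D]
hhhhhSDDDDD => hhhhhhSDDDDDD   [S ::= h S D]
hhhhhhSDDDDDD => hhhhhhnDDDDDD   [S ::= n]
hhhhhhnDDDDDD => hhhhhhnhDhDDDDD   [D ::= h D h]
hhhhhhnhDhDDDDD => hhhhhhnhjhDDDDD   [D ::= j]
hhhhhhnhjhDDDDD => hhhhhhnhjhjDDDD   [D ::= j]
hhhhhhnhjhjDDDD => hhhhhhnhjhjjDDD   [D ::= j]
hhhhhhnhjhjjDDD => hhhhhhnhjhjjjDD   [D ::= j]
hhhhhhnhjhjjjDD => hhhhhhnhjhjjjjD   [D ::= j]
hhhhhhnhjhjjjjD => hhhhhhnhjhjjjjj   [D ::= j]

S => hSD => hhSDD => hhhSDDD => hhhhSDDDD => hhhhhSDDDDD => hhhhhhSDDDDDD => hhhhhhnDDDDDD => hhhhhhnhDhDDDDD => hhhhhhnhjhDDDDD => hhhhhhnhjhjDDDD => hhhhhhnhjhjjDDD => hhhhhhnhjhjjjDD => hhhhhhnhjhjjjjD => hhhhhhnhjhjjjjj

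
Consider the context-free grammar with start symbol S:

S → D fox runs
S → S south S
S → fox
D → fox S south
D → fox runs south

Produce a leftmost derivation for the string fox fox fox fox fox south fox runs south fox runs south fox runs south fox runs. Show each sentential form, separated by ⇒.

S ⇒ D fox runs ⇒ fox S south fox runs ⇒ fox D fox runs south fox runs ⇒ fox fox S south fox runs south fox runs ⇒ fox fox D fox runs south fox runs south fox runs ⇒ fox fox fox S south fox runs south fox runs south fox runs ⇒ fox fox fox D fox runs south fox runs south fox runs south fox runs ⇒ fox fox fox fox S south fox runs south fox runs south fox runs south fox runs ⇒ fox fox fox fox fox south fox runs south fox runs south fox runs south fox runs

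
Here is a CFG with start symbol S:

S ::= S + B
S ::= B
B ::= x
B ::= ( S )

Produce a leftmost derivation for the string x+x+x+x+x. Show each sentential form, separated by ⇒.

S ⇒ S+B ⇒ S+B+B ⇒ S+B+B+B ⇒ S+B+B+B+B ⇒ B+B+B+B+B ⇒ x+B+B+B+B ⇒ x+x+B+B+B ⇒ x+x+x+B+B ⇒ x+x+x+x+B ⇒ x+x+x+x+x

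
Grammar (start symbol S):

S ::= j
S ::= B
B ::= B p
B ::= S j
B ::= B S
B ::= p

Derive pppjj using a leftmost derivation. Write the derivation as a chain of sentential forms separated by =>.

S => B => BS => BSS => pSS => pBS => pBSS => pBpSS => pppSS => pppjS => pppjj

S => B   [S ::= B]
B => BS   [B ::= B S]
BS => BSS   [B ::= B S]
BSS => pSS   [B ::= p]
pSS => pBS   [S ::= B]
pBS => pBSS   [B ::= B S]
pBSS => pBpSS   [B ::= B p]
pBpSS => pppSS   [B ::= p]
pppSS => pppjS   [S ::= j]
pppjS => pppjj   [S ::= j]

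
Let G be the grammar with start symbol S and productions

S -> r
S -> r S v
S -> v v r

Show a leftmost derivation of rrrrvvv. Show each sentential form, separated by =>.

S=>rSv=>rrSvv=>rrrSvvv=>rrrrvvv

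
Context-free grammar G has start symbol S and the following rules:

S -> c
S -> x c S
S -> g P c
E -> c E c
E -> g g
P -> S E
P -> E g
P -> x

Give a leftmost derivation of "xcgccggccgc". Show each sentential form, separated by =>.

S => xcS => xcgPc => xcgEgc => xcgcEcgc => xcgccEccgc => xcgccggccgc

S => xcS   [S -> x c S]
xcS => xcgPc   [S -> g P c]
xcgPc => xcgEgc   [P -> E g]
xcgEgc => xcgcEcgc   [E -> c E c]
xcgcEcgc => xcgccEccgc   [E -> c E c]
xcgccEccgc => xcgccggccgc   [E -> g g]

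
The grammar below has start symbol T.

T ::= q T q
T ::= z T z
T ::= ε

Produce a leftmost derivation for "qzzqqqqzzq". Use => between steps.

T => qTq => qzTzq => qzzTzzq => qzzqTqzzq => qzzqqTqqzzq => qzzqqqqzzq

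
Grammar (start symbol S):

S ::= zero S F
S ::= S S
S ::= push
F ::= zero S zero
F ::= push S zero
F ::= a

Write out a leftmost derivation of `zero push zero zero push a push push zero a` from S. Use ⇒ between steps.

S ⇒ zero S F ⇒ zero S S F ⇒ zero push S F ⇒ zero push zero S F F ⇒ zero push zero zero S F F F ⇒ zero push zero zero push F F F ⇒ zero push zero zero push a F F ⇒ zero push zero zero push a push S zero F ⇒ zero push zero zero push a push push zero F ⇒ zero push zero zero push a push push zero a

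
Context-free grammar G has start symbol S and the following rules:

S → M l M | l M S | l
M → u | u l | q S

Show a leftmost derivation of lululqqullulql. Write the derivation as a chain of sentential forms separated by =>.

S => lMS   [S → l M S]
lMS => lulS   [M → u l]
lulS => lulMlM   [S → M l M]
lulMlM => lululM   [M → u]
lululM => lululqS   [M → q S]
lululqS => lululqMlM   [S → M l M]
lululqMlM => lululqqSlM   [M → q S]
lululqqSlM => lululqqMlMlM   [S → M l M]
lululqqMlMlM => lululqqullMlM   [M → u l]
lululqqullMlM => lululqqullulM   [M → u]
lululqqullulM => lululqqullulqS   [M → q S]
lululqqullulqS => lululqqullulql   [S → l]

S=>lMS=>lulS=>lulMlM=>lululM=>lululqS=>lululqMlM=>lululqqSlM=>lululqqMlMlM=>lululqqullMlM=>lululqqullulM=>lululqqullulqS=>lululqqullulql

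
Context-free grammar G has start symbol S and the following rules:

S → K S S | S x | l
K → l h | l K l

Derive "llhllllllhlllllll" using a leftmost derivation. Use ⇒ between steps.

S ⇒ KSS   [S → K S S]
KSS ⇒ lKlSS   [K → l K l]
lKlSS ⇒ llhlSS   [K → l h]
llhlSS ⇒ llhlKSSS   [S → K S S]
llhlKSSS ⇒ llhllKlSSS   [K → l K l]
llhllKlSSS ⇒ llhlllKllSSS   [K → l K l]
llhlllKllSSS ⇒ llhllllKlllSSS   [K → l K l]
llhllllKlllSSS ⇒ llhlllllKllllSSS   [K → l K l]
llhlllllKllllSSS ⇒ llhllllllhllllSSS   [K → l h]
llhllllllhllllSSS ⇒ llhllllllhlllllSS   [S → l]
llhllllllhlllllSS ⇒ llhllllllhllllllS   [S → l]
llhllllllhllllllS ⇒ llhllllllhlllllll   [S → l]

S⇒KSS⇒lKlSS⇒llhlSS⇒llhlKSSS⇒llhllKlSSS⇒llhlllKllSSS⇒llhllllKlllSSS⇒llhlllllKllllSSS⇒llhllllllhllllSSS⇒llhllllllhlllllSS⇒llhllllllhllllllS⇒llhllllllhlllllll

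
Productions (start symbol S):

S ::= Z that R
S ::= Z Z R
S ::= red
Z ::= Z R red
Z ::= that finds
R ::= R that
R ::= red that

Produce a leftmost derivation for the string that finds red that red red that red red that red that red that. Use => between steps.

S => Z that R => Z R red that R => Z R red R red that R => Z R red R red R red that R => that finds R red R red R red that R => that finds red that red R red R red that R => that finds red that red red that red R red that R => that finds red that red red that red red that red that R => that finds red that red red that red red that red that red that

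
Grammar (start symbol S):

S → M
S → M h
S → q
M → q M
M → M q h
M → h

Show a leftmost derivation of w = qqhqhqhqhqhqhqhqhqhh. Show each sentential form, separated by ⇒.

S ⇒ Mh   [S → M h]
Mh ⇒ Mqhh   [M → M q h]
Mqhh ⇒ qMqhh   [M → q M]
qMqhh ⇒ qMqhqhh   [M → M q h]
qMqhqhh ⇒ qMqhqhqhh   [M → M q h]
qMqhqhqhh ⇒ qMqhqhqhqhh   [M → M q h]
qMqhqhqhqhh ⇒ qMqhqhqhqhqhh   [M → M q h]
qMqhqhqhqhqhh ⇒ qMqhqhqhqhqhqhh   [M → M q h]
qMqhqhqhqhqhqhh ⇒ qMqhqhqhqhqhqhqhh   [M → M q h]
qMqhqhqhqhqhqhqhh ⇒ qqMqhqhqhqhqhqhqhh   [M → q M]
qqMqhqhqhqhqhqhqhh ⇒ qqMqhqhqhqhqhqhqhqhh   [M → M q h]
qqMqhqhqhqhqhqhqhqhh ⇒ qqhqhqhqhqhqhqhqhqhh   [M → h]

S ⇒ Mh ⇒ Mqhh ⇒ qMqhh ⇒ qMqhqhh ⇒ qMqhqhqhh ⇒ qMqhqhqhqhh ⇒ qMqhqhqhqhqhh ⇒ qMqhqhqhqhqhqhh ⇒ qMqhqhqhqhqhqhqhh ⇒ qqMqhqhqhqhqhqhqhh ⇒ qqMqhqhqhqhqhqhqhqhh ⇒ qqhqhqhqhqhqhqhqhqhh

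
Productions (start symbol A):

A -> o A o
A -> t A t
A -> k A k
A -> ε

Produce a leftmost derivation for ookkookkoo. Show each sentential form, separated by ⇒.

A⇒oAo⇒ooAoo⇒ookAkoo⇒ookkAkkoo⇒ookkoAokkoo⇒ookkookkoo

A ⇒ oAo   [A -> o A o]
oAo ⇒ ooAoo   [A -> o A o]
ooAoo ⇒ ookAkoo   [A -> k A k]
ookAkoo ⇒ ookkAkkoo   [A -> k A k]
ookkAkkoo ⇒ ookkoAokkoo   [A -> o A o]
ookkoAokkoo ⇒ ookkookkoo   [A -> ε]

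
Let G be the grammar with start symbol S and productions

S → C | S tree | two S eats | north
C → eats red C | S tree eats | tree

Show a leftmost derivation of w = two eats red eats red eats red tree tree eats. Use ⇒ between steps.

S ⇒ two S eats ⇒ two S tree eats ⇒ two C tree eats ⇒ two eats red C tree eats ⇒ two eats red eats red C tree eats ⇒ two eats red eats red eats red C tree eats ⇒ two eats red eats red eats red tree tree eats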